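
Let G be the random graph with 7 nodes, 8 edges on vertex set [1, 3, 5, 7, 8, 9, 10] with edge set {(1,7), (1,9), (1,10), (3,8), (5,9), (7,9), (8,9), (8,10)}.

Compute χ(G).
χ(G) = 3

Clique number ω(G) = 3 (lower bound: χ ≥ ω).
The clique on [1, 7, 9] has size 3, forcing χ ≥ 3, and the coloring below uses 3 colors, so χ(G) = 3.
A valid 3-coloring: color 1: [3, 9, 10]; color 2: [1, 5, 8]; color 3: [7].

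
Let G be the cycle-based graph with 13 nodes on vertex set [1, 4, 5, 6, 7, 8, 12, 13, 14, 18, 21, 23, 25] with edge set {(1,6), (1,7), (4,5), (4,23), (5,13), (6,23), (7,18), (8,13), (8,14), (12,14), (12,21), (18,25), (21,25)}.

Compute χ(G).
Clique number ω(G) = 2 (lower bound: χ ≥ ω).
Odd cycle [1, 7, 18, 25, 21, 12, 14, 8, 13, 5, 4, 23, 6] needs 3 colors (χ ≥ 3).
The coloring below uses 3 colors, so χ(G) = 3.
A valid 3-coloring: color 1: [1, 13, 14, 18, 21, 23]; color 2: [5, 6, 7, 8, 12, 25]; color 3: [4].

χ(G) = 3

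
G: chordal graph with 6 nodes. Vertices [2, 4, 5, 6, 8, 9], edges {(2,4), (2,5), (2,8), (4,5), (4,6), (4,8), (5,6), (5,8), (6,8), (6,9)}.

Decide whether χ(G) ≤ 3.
The clique on vertices [2, 4, 5, 8] has size 4 > 3, so it alone needs 4 colors.

No, G is not 3-colorable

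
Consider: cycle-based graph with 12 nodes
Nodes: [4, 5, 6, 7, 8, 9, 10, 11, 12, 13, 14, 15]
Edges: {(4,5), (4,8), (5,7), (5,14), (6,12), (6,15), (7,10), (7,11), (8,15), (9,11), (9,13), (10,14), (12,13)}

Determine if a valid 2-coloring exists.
A valid 2-coloring: color 1: [4, 7, 9, 12, 14, 15]; color 2: [5, 6, 8, 10, 11, 13].
(χ(G) = 2 ≤ 2.)

Yes, G is 2-colorable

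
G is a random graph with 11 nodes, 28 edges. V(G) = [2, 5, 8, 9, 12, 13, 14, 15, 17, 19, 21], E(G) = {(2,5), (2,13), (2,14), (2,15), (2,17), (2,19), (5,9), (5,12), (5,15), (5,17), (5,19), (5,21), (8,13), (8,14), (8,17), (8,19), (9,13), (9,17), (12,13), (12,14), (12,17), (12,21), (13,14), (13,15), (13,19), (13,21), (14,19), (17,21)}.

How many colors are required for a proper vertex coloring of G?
χ(G) = 4

Clique number ω(G) = 4 (lower bound: χ ≥ ω).
The clique on [5, 12, 17, 21] has size 4, forcing χ ≥ 4, and the coloring below uses 4 colors, so χ(G) = 4.
A valid 4-coloring: color 1: [5, 13]; color 2: [2, 8, 9, 12]; color 3: [15, 17, 19]; color 4: [14, 21].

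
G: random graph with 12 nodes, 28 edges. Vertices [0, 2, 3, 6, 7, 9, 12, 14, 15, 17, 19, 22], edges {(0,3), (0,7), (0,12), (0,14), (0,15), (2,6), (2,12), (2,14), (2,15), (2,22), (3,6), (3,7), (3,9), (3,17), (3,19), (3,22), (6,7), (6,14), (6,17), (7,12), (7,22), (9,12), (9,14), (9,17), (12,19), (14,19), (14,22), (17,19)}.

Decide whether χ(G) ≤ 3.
A valid 3-coloring: color 1: [3, 12, 14, 15]; color 2: [0, 6, 9, 19, 22]; color 3: [2, 7, 17].
(χ(G) = 3 ≤ 3.)

Yes, G is 3-colorable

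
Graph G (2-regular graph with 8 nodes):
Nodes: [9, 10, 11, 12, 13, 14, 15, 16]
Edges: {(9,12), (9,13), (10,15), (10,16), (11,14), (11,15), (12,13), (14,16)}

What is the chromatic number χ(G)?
Clique number ω(G) = 3 (lower bound: χ ≥ ω).
The clique on [9, 12, 13] has size 3, forcing χ ≥ 3, and the coloring below uses 3 colors, so χ(G) = 3.
A valid 3-coloring: color 1: [9, 10, 14]; color 2: [11, 12, 16]; color 3: [13, 15].

χ(G) = 3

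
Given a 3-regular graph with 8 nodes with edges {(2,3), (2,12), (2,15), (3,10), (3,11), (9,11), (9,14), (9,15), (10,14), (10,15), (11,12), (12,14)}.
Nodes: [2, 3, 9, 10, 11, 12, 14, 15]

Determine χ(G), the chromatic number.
Clique number ω(G) = 2 (lower bound: χ ≥ ω).
Odd cycle [2, 12, 11, 9, 15] needs 3 colors (χ ≥ 3).
The coloring below uses 3 colors, so χ(G) = 3.
A valid 3-coloring: color 1: [2, 9, 10]; color 2: [11, 14, 15]; color 3: [3, 12].

χ(G) = 3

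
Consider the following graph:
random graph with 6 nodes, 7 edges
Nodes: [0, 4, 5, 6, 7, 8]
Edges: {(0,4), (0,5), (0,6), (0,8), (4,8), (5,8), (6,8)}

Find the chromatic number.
χ(G) = 3

Clique number ω(G) = 3 (lower bound: χ ≥ ω).
The clique on [0, 4, 8] has size 3, forcing χ ≥ 3, and the coloring below uses 3 colors, so χ(G) = 3.
A valid 3-coloring: color 1: [7, 8]; color 2: [0]; color 3: [4, 5, 6].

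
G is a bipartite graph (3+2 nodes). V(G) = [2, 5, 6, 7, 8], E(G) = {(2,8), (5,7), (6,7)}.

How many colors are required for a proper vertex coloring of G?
χ(G) = 2

Clique number ω(G) = 2 (lower bound: χ ≥ ω).
The graph is bipartite (no odd cycle), so 2 colors suffice: χ(G) = 2.
A valid 2-coloring: color 1: [7, 8]; color 2: [2, 5, 6].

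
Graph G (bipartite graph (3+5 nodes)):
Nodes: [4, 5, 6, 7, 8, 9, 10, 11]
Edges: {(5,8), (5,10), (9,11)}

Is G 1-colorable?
Edge (5,8) forces its endpoints to differ, so 1 color is not enough.

No, G is not 1-colorable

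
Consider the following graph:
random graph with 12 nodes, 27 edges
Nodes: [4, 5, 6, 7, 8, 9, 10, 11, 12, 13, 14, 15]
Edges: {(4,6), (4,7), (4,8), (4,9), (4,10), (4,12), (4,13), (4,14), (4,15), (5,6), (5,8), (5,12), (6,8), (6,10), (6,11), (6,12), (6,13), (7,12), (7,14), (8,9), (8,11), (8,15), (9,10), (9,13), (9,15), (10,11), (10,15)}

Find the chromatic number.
Clique number ω(G) = 4 (lower bound: χ ≥ ω).
The clique on [4, 8, 9, 15] has size 4, forcing χ ≥ 4, and the coloring below uses 4 colors, so χ(G) = 4.
A valid 4-coloring: color 1: [4, 5, 11]; color 2: [6, 7, 9]; color 3: [8, 10, 12, 13, 14]; color 4: [15].

χ(G) = 4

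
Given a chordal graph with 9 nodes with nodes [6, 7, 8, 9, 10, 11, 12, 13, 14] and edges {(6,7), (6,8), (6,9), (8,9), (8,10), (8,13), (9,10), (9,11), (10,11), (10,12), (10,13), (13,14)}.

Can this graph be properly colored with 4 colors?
A valid 4-coloring: color 1: [6, 10, 14]; color 2: [7, 8, 11, 12]; color 3: [9, 13].
(χ(G) = 3 ≤ 4.)

Yes, G is 4-colorable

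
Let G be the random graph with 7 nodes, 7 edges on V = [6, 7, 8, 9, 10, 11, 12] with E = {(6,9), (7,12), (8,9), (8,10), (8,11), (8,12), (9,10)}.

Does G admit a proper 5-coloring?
A valid 5-coloring: color 1: [6, 7, 8]; color 2: [9, 11, 12]; color 3: [10].
(χ(G) = 3 ≤ 5.)

Yes, G is 5-colorable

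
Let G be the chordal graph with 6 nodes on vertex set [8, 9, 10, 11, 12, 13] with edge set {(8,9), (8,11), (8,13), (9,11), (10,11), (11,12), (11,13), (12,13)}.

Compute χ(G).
Clique number ω(G) = 3 (lower bound: χ ≥ ω).
The clique on [8, 9, 11] has size 3, forcing χ ≥ 3, and the coloring below uses 3 colors, so χ(G) = 3.
A valid 3-coloring: color 1: [11]; color 2: [8, 10, 12]; color 3: [9, 13].

χ(G) = 3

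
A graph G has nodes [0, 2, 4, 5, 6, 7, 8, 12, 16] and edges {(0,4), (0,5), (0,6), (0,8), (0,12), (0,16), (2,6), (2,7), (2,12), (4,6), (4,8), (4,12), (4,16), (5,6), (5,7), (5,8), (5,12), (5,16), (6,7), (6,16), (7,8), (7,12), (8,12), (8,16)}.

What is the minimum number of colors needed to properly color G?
χ(G) = 4

Clique number ω(G) = 4 (lower bound: χ ≥ ω).
The clique on [0, 4, 8, 16] has size 4, forcing χ ≥ 4, and the coloring below uses 4 colors, so χ(G) = 4.
A valid 4-coloring: color 1: [12, 16]; color 2: [6, 8]; color 3: [0, 7]; color 4: [2, 4, 5].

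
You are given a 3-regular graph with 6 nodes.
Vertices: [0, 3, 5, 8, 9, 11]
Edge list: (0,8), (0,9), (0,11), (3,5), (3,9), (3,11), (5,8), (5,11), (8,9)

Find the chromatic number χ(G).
χ(G) = 3

Clique number ω(G) = 3 (lower bound: χ ≥ ω).
The clique on [0, 8, 9] has size 3, forcing χ ≥ 3, and the coloring below uses 3 colors, so χ(G) = 3.
A valid 3-coloring: color 1: [0, 5]; color 2: [9, 11]; color 3: [3, 8].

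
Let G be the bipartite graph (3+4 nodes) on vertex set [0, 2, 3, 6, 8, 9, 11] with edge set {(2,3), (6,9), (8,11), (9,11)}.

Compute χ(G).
χ(G) = 2

Clique number ω(G) = 2 (lower bound: χ ≥ ω).
The graph is bipartite (no odd cycle), so 2 colors suffice: χ(G) = 2.
A valid 2-coloring: color 1: [0, 2, 8, 9]; color 2: [3, 6, 11].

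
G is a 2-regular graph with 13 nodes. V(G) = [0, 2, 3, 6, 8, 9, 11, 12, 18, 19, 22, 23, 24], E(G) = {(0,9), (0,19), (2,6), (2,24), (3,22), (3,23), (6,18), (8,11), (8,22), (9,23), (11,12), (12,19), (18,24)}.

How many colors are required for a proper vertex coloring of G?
Clique number ω(G) = 2 (lower bound: χ ≥ ω).
Odd cycle [8, 22, 3, 23, 9, 0, 19, 12, 11] needs 3 colors (χ ≥ 3).
The coloring below uses 3 colors, so χ(G) = 3.
A valid 3-coloring: color 1: [0, 6, 8, 12, 23, 24]; color 2: [2, 3, 9, 11, 18, 19]; color 3: [22].

χ(G) = 3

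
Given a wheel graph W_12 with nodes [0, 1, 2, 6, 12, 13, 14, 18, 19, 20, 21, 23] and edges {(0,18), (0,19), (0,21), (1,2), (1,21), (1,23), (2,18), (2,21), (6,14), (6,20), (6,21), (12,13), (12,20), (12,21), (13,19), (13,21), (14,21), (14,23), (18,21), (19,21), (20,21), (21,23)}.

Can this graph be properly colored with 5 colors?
Yes, G is 5-colorable

A valid 5-coloring: color 1: [21]; color 2: [1, 14, 18, 19, 20]; color 3: [0, 2, 6, 12, 23]; color 4: [13].
(χ(G) = 4 ≤ 5.)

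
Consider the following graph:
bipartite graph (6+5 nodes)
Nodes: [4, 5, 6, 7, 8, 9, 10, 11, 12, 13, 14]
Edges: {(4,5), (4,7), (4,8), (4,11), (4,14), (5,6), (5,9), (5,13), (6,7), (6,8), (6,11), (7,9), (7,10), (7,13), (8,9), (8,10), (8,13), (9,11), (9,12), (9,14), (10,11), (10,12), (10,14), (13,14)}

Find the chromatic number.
Clique number ω(G) = 2 (lower bound: χ ≥ ω).
The graph is bipartite (no odd cycle), so 2 colors suffice: χ(G) = 2.
A valid 2-coloring: color 1: [4, 6, 9, 10, 13]; color 2: [5, 7, 8, 11, 12, 14].

χ(G) = 2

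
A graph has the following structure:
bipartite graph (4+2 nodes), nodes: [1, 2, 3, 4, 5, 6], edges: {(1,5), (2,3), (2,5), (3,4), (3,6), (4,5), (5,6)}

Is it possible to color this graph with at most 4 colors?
Yes, G is 4-colorable

A valid 4-coloring: color 1: [3, 5]; color 2: [1, 2, 4, 6].
(χ(G) = 2 ≤ 4.)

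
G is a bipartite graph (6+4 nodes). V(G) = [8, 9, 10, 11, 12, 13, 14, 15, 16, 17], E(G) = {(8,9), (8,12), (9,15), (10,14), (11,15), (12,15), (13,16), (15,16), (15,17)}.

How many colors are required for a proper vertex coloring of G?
Clique number ω(G) = 2 (lower bound: χ ≥ ω).
The graph is bipartite (no odd cycle), so 2 colors suffice: χ(G) = 2.
A valid 2-coloring: color 1: [8, 13, 14, 15]; color 2: [9, 10, 11, 12, 16, 17].

χ(G) = 2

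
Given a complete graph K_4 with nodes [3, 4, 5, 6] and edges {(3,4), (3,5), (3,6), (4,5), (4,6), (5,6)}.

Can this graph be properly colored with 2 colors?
No, G is not 2-colorable

The clique on vertices [3, 4, 5, 6] has size 4 > 2, so it alone needs 4 colors.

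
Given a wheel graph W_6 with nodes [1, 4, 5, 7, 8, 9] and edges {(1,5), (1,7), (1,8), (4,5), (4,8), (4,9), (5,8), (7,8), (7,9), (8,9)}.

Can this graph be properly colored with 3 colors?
Odd cycle [4, 9, 7, 1, 5] needs 3 colors (χ ≥ 3).
Vertex 8 is adjacent to every vertex of [1, 4, 5, 7, 9], which already need 3 colors among themselves, so 8 needs a new color (χ ≥ 4).
Hence χ(G) ≥ 4 > 3, so no proper 3-coloring exists.

No, G is not 3-colorable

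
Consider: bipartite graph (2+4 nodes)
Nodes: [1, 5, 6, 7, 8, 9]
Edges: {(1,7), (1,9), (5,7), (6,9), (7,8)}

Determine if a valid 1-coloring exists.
No, G is not 1-colorable

Edge (1,9) forces its endpoints to differ, so 1 color is not enough.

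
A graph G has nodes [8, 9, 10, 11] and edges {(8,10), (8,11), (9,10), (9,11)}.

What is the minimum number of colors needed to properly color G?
χ(G) = 2

Clique number ω(G) = 2 (lower bound: χ ≥ ω).
The graph is bipartite (no odd cycle), so 2 colors suffice: χ(G) = 2.
A valid 2-coloring: color 1: [8, 9]; color 2: [10, 11].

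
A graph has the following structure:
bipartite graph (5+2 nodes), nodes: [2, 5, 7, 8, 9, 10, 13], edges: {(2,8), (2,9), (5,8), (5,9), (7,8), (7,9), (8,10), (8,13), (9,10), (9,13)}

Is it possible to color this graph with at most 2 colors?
A valid 2-coloring: color 1: [8, 9]; color 2: [2, 5, 7, 10, 13].
(χ(G) = 2 ≤ 2.)

Yes, G is 2-colorable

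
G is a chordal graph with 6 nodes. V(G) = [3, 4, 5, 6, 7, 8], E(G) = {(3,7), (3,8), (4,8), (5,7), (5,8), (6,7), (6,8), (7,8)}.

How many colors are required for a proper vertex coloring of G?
χ(G) = 3

Clique number ω(G) = 3 (lower bound: χ ≥ ω).
The clique on [3, 7, 8] has size 3, forcing χ ≥ 3, and the coloring below uses 3 colors, so χ(G) = 3.
A valid 3-coloring: color 1: [8]; color 2: [4, 7]; color 3: [3, 5, 6].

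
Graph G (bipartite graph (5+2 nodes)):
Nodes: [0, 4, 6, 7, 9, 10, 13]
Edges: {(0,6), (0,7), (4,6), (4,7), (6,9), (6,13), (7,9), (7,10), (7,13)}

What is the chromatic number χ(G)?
χ(G) = 2

Clique number ω(G) = 2 (lower bound: χ ≥ ω).
The graph is bipartite (no odd cycle), so 2 colors suffice: χ(G) = 2.
A valid 2-coloring: color 1: [6, 7]; color 2: [0, 4, 9, 10, 13].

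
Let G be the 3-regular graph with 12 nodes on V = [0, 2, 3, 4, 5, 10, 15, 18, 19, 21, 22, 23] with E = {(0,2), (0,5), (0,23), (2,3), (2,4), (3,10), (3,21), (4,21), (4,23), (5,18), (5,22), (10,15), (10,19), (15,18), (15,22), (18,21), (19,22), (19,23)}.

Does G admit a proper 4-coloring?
Yes, G is 4-colorable

A valid 4-coloring: color 1: [3, 5, 15, 23]; color 2: [0, 4, 10, 18, 22]; color 3: [2, 19, 21].
(χ(G) = 3 ≤ 4.)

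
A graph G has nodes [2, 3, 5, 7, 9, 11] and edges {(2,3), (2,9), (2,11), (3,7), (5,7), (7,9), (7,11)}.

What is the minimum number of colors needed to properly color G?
χ(G) = 2

Clique number ω(G) = 2 (lower bound: χ ≥ ω).
The graph is bipartite (no odd cycle), so 2 colors suffice: χ(G) = 2.
A valid 2-coloring: color 1: [2, 7]; color 2: [3, 5, 9, 11].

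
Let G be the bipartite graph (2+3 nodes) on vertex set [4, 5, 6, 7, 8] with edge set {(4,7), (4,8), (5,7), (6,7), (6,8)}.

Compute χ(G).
Clique number ω(G) = 2 (lower bound: χ ≥ ω).
The graph is bipartite (no odd cycle), so 2 colors suffice: χ(G) = 2.
A valid 2-coloring: color 1: [7, 8]; color 2: [4, 5, 6].

χ(G) = 2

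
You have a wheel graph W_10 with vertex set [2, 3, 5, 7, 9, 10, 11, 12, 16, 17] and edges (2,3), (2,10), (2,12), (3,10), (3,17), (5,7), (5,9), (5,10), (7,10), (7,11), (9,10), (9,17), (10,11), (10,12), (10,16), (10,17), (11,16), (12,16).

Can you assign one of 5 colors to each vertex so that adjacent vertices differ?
Yes, G is 5-colorable

A valid 5-coloring: color 1: [10]; color 2: [2, 7, 16, 17]; color 3: [3, 5, 11, 12]; color 4: [9].
(χ(G) = 4 ≤ 5.)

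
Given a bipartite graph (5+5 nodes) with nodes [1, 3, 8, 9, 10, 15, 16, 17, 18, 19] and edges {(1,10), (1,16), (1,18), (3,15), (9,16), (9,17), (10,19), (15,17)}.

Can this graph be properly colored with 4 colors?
Yes, G is 4-colorable

A valid 4-coloring: color 1: [1, 8, 9, 15, 19]; color 2: [3, 10, 16, 17, 18].
(χ(G) = 2 ≤ 4.)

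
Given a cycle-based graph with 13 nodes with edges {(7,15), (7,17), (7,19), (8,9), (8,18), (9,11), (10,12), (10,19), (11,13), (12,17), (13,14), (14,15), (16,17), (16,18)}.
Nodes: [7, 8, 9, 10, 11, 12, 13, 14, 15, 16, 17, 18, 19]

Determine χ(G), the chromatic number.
Clique number ω(G) = 2 (lower bound: χ ≥ ω).
Odd cycle [17, 7, 19, 10, 12] needs 3 colors (χ ≥ 3).
The coloring below uses 3 colors, so χ(G) = 3.
A valid 3-coloring: color 1: [9, 10, 13, 15, 17, 18]; color 2: [7, 8, 11, 12, 14, 16]; color 3: [19].

χ(G) = 3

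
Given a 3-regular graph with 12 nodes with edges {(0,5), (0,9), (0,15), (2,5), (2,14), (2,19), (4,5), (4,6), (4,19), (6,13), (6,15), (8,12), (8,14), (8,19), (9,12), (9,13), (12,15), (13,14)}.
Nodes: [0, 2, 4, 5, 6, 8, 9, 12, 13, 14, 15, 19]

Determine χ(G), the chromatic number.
Clique number ω(G) = 2 (lower bound: χ ≥ ω).
Odd cycle [9, 13, 14, 8, 12] needs 3 colors (χ ≥ 3).
The coloring below uses 3 colors, so χ(G) = 3.
A valid 3-coloring: color 1: [2, 4, 8, 13, 15]; color 2: [5, 6, 9, 14, 19]; color 3: [0, 12].

χ(G) = 3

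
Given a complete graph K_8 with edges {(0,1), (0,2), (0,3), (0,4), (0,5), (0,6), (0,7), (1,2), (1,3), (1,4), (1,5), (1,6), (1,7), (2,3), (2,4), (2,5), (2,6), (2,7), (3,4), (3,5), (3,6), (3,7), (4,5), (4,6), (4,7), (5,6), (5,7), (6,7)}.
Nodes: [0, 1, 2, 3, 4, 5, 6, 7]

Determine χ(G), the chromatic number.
Clique number ω(G) = 8 (lower bound: χ ≥ ω).
The clique on [0, 1, 2, 3, 4, 5, 6, 7] has size 8, forcing χ ≥ 8, and the coloring below uses 8 colors, so χ(G) = 8.
A valid 8-coloring: color 1: [3]; color 2: [2]; color 3: [1]; color 4: [4]; color 5: [6]; color 6: [0]; color 7: [5]; color 8: [7].

χ(G) = 8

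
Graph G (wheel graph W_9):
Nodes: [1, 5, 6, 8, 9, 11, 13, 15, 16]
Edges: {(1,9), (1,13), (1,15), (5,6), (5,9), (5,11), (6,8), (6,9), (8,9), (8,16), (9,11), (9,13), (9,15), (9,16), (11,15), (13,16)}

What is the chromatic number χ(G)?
Clique number ω(G) = 3 (lower bound: χ ≥ ω).
The clique on [1, 9, 13] has size 3, forcing χ ≥ 3, and the coloring below uses 3 colors, so χ(G) = 3.
A valid 3-coloring: color 1: [9]; color 2: [5, 8, 13, 15]; color 3: [1, 6, 11, 16].

χ(G) = 3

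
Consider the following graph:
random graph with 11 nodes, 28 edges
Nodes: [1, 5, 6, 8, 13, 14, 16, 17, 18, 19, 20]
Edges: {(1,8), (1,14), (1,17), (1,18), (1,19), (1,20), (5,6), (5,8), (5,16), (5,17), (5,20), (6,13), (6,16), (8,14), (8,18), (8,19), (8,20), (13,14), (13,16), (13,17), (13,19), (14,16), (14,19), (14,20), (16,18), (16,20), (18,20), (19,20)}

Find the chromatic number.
χ(G) = 5

Clique number ω(G) = 5 (lower bound: χ ≥ ω).
The clique on [1, 8, 14, 19, 20] has size 5, forcing χ ≥ 5, and the coloring below uses 5 colors, so χ(G) = 5.
A valid 5-coloring: color 1: [13, 20]; color 2: [5, 14, 18]; color 3: [6, 8, 17]; color 4: [1, 16]; color 5: [19].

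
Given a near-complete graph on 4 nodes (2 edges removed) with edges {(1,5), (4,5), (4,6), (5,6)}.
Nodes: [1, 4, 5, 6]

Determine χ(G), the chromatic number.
χ(G) = 3

Clique number ω(G) = 3 (lower bound: χ ≥ ω).
The clique on [4, 5, 6] has size 3, forcing χ ≥ 3, and the coloring below uses 3 colors, so χ(G) = 3.
A valid 3-coloring: color 1: [5]; color 2: [1, 6]; color 3: [4].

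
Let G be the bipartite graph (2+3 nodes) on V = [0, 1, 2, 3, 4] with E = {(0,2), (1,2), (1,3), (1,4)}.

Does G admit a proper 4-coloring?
A valid 4-coloring: color 1: [0, 1]; color 2: [2, 3, 4].
(χ(G) = 2 ≤ 4.)

Yes, G is 4-colorable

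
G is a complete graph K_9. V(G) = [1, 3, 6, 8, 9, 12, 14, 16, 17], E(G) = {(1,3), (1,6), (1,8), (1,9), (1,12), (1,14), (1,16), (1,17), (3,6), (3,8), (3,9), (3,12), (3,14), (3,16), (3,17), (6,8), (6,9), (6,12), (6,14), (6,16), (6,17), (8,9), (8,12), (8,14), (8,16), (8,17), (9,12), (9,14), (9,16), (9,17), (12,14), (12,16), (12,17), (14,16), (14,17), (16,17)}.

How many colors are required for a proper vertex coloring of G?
Clique number ω(G) = 9 (lower bound: χ ≥ ω).
The clique on [1, 3, 6, 8, 9, 12, 14, 16, 17] has size 9, forcing χ ≥ 9, and the coloring below uses 9 colors, so χ(G) = 9.
A valid 9-coloring: color 1: [9]; color 2: [14]; color 3: [17]; color 4: [6]; color 5: [1]; color 6: [8]; color 7: [12]; color 8: [3]; color 9: [16].

χ(G) = 9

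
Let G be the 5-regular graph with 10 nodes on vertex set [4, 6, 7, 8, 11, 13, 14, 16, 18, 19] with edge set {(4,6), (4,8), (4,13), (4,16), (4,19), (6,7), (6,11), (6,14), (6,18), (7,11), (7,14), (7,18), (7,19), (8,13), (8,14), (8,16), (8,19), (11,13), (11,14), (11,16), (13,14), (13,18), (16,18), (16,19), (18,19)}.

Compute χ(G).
χ(G) = 4

Clique number ω(G) = 4 (lower bound: χ ≥ ω).
The clique on [4, 8, 16, 19] has size 4, forcing χ ≥ 4, and the coloring below uses 4 colors, so χ(G) = 4.
A valid 4-coloring: color 1: [6, 13, 19]; color 2: [14, 16]; color 3: [8, 11, 18]; color 4: [4, 7].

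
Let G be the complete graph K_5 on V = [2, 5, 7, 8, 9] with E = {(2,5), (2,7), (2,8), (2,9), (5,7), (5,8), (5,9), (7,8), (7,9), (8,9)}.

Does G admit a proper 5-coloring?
Yes, G is 5-colorable

A valid 5-coloring: color 1: [7]; color 2: [2]; color 3: [5]; color 4: [8]; color 5: [9].
(χ(G) = 5 ≤ 5.)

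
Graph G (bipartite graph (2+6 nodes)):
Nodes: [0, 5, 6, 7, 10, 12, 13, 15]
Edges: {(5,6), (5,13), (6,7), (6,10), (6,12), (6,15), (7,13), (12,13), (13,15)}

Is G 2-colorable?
Yes, G is 2-colorable

A valid 2-coloring: color 1: [0, 6, 13]; color 2: [5, 7, 10, 12, 15].
(χ(G) = 2 ≤ 2.)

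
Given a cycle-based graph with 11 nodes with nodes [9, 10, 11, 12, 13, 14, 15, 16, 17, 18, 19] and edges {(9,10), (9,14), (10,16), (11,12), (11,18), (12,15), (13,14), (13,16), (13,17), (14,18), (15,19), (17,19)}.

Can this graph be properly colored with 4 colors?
A valid 4-coloring: color 1: [10, 12, 13, 18, 19]; color 2: [11, 14, 15, 16, 17]; color 3: [9].
(χ(G) = 3 ≤ 4.)

Yes, G is 4-colorable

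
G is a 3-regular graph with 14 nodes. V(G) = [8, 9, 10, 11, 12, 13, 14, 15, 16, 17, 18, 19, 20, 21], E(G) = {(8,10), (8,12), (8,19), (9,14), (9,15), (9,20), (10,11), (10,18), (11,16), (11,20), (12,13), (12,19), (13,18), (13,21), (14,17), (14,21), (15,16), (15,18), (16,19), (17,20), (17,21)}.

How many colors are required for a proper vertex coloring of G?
χ(G) = 3

Clique number ω(G) = 3 (lower bound: χ ≥ ω).
The clique on [8, 12, 19] has size 3, forcing χ ≥ 3, and the coloring below uses 3 colors, so χ(G) = 3.
A valid 3-coloring: color 1: [10, 13, 15, 17, 19]; color 2: [9, 11, 12, 18, 21]; color 3: [8, 14, 16, 20].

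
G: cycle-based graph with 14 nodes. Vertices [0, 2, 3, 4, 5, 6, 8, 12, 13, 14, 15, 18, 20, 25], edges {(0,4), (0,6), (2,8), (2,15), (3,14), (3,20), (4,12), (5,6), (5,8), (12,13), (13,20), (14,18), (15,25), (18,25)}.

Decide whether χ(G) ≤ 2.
Yes, G is 2-colorable

A valid 2-coloring: color 1: [3, 4, 6, 8, 13, 15, 18]; color 2: [0, 2, 5, 12, 14, 20, 25].
(χ(G) = 2 ≤ 2.)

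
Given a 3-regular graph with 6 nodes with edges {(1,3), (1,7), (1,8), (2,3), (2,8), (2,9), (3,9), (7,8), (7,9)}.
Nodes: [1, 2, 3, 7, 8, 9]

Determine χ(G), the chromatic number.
Clique number ω(G) = 3 (lower bound: χ ≥ ω).
The clique on [1, 7, 8] has size 3, forcing χ ≥ 3, and the coloring below uses 3 colors, so χ(G) = 3.
A valid 3-coloring: color 1: [1, 2]; color 2: [8, 9]; color 3: [3, 7].

χ(G) = 3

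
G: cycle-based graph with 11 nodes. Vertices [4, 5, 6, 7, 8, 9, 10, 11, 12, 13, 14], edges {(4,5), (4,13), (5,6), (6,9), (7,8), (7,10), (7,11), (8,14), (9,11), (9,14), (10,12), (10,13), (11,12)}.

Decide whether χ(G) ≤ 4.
Yes, G is 4-colorable

A valid 4-coloring: color 1: [4, 6, 8, 10, 11]; color 2: [5, 7, 9, 12, 13]; color 3: [14].
(χ(G) = 3 ≤ 4.)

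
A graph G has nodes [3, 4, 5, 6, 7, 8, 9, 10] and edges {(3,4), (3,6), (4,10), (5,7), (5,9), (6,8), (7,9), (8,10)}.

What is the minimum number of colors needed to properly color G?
χ(G) = 3

Clique number ω(G) = 3 (lower bound: χ ≥ ω).
The clique on [5, 7, 9] has size 3, forcing χ ≥ 3, and the coloring below uses 3 colors, so χ(G) = 3.
A valid 3-coloring: color 1: [3, 5, 10]; color 2: [4, 6, 7]; color 3: [8, 9].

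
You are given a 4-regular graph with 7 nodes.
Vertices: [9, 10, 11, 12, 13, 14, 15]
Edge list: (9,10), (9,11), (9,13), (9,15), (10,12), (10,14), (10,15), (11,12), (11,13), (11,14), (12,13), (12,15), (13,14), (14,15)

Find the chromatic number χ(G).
χ(G) = 3

Clique number ω(G) = 3 (lower bound: χ ≥ ω).
The clique on [9, 10, 15] has size 3, forcing χ ≥ 3, and the coloring below uses 3 colors, so χ(G) = 3.
A valid 3-coloring: color 1: [11, 15]; color 2: [9, 12, 14]; color 3: [10, 13].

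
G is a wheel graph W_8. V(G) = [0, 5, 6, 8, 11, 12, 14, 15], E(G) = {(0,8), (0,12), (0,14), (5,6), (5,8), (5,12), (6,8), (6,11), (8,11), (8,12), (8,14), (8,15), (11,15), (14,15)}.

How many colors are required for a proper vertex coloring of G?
χ(G) = 4

Clique number ω(G) = 3 (lower bound: χ ≥ ω).
Odd cycle [14, 0, 12, 5, 6, 11, 15] needs 3 colors (χ ≥ 3).
Vertex 8 is adjacent to every vertex of [0, 5, 6, 11, 12, 14, 15], which already need 3 colors among themselves, so 8 needs a new color (χ ≥ 4).
The coloring below uses 4 colors, so χ(G) = 4.
A valid 4-coloring: color 1: [8]; color 2: [11, 12, 14]; color 3: [0, 5, 15]; color 4: [6].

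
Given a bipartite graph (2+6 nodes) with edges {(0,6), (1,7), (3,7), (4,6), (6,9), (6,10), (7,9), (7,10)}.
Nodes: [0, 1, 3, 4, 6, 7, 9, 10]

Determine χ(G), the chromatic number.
χ(G) = 2

Clique number ω(G) = 2 (lower bound: χ ≥ ω).
The graph is bipartite (no odd cycle), so 2 colors suffice: χ(G) = 2.
A valid 2-coloring: color 1: [6, 7]; color 2: [0, 1, 3, 4, 9, 10].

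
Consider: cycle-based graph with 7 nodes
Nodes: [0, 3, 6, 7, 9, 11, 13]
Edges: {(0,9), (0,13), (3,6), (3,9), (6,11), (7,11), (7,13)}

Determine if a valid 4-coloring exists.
A valid 4-coloring: color 1: [6, 7, 9]; color 2: [0, 3, 11]; color 3: [13].
(χ(G) = 3 ≤ 4.)

Yes, G is 4-colorable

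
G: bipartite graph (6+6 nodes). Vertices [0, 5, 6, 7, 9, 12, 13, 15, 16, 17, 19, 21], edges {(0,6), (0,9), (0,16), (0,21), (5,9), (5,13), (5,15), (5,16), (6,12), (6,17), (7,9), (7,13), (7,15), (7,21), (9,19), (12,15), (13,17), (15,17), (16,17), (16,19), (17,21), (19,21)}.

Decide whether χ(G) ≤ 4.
Yes, G is 4-colorable

A valid 4-coloring: color 1: [0, 5, 7, 12, 17, 19]; color 2: [6, 9, 13, 15, 16, 21].
(χ(G) = 2 ≤ 4.)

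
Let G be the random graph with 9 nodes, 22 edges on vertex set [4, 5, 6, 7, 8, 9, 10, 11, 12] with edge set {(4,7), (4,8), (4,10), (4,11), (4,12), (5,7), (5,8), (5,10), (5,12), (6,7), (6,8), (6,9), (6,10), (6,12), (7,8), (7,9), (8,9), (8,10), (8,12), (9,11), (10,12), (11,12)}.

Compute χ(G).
Clique number ω(G) = 4 (lower bound: χ ≥ ω).
The clique on [4, 8, 10, 12] has size 4, forcing χ ≥ 4, and the coloring below uses 4 colors, so χ(G) = 4.
A valid 4-coloring: color 1: [8, 11]; color 2: [9, 12]; color 3: [4, 5, 6]; color 4: [7, 10].

χ(G) = 4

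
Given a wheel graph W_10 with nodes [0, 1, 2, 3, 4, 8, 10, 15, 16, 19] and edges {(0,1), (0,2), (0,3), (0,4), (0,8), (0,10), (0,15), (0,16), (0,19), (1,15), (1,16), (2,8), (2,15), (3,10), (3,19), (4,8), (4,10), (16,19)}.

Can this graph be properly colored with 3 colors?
No, G is not 3-colorable

Odd cycle [4, 10, 3, 19, 16, 1, 15, 2, 8] needs 3 colors (χ ≥ 3).
Vertex 0 is adjacent to every vertex of [1, 2, 3, 4, 8, 10, 15, 16, 19], which already need 3 colors among themselves, so 0 needs a new color (χ ≥ 4).
Hence χ(G) ≥ 4 > 3, so no proper 3-coloring exists.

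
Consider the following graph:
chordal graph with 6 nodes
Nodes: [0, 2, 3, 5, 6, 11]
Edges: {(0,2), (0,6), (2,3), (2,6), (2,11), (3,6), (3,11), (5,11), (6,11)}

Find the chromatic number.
Clique number ω(G) = 4 (lower bound: χ ≥ ω).
The clique on [2, 3, 6, 11] has size 4, forcing χ ≥ 4, and the coloring below uses 4 colors, so χ(G) = 4.
A valid 4-coloring: color 1: [5, 6]; color 2: [2]; color 3: [0, 11]; color 4: [3].

χ(G) = 4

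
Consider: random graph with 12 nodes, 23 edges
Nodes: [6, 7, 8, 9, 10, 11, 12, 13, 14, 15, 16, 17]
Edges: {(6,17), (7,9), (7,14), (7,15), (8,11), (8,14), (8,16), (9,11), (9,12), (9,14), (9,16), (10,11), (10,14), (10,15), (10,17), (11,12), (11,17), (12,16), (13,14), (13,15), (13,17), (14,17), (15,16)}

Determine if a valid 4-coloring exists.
Yes, G is 4-colorable

A valid 4-coloring: color 1: [6, 11, 14, 16]; color 2: [8, 9, 15, 17]; color 3: [7, 10, 12, 13].
(χ(G) = 3 ≤ 4.)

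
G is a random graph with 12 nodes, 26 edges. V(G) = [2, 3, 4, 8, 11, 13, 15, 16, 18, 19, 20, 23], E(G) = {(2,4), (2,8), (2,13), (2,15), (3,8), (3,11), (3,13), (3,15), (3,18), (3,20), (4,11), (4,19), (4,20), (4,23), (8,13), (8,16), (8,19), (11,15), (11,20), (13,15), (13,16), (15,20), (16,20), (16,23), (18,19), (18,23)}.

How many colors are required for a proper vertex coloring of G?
Clique number ω(G) = 4 (lower bound: χ ≥ ω).
The clique on [3, 11, 15, 20] has size 4, forcing χ ≥ 4, and the coloring below uses 4 colors, so χ(G) = 4.
A valid 4-coloring: color 1: [3, 4, 16]; color 2: [13, 19, 20, 23]; color 3: [8, 15, 18]; color 4: [2, 11].

χ(G) = 4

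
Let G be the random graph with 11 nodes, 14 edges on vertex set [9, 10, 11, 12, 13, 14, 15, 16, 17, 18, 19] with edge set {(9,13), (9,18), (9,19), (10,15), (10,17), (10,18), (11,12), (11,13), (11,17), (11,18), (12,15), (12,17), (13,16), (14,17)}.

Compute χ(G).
χ(G) = 3

Clique number ω(G) = 3 (lower bound: χ ≥ ω).
The clique on [11, 12, 17] has size 3, forcing χ ≥ 3, and the coloring below uses 3 colors, so χ(G) = 3.
A valid 3-coloring: color 1: [9, 11, 14, 15, 16]; color 2: [13, 17, 18, 19]; color 3: [10, 12].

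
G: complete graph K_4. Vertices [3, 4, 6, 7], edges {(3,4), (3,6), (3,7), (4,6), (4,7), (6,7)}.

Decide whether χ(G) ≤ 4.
A valid 4-coloring: color 1: [6]; color 2: [4]; color 3: [3]; color 4: [7].
(χ(G) = 4 ≤ 4.)

Yes, G is 4-colorable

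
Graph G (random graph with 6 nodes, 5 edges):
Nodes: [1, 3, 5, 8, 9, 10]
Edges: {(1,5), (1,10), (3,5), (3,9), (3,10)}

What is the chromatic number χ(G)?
χ(G) = 2

Clique number ω(G) = 2 (lower bound: χ ≥ ω).
The graph is bipartite (no odd cycle), so 2 colors suffice: χ(G) = 2.
A valid 2-coloring: color 1: [1, 3, 8]; color 2: [5, 9, 10].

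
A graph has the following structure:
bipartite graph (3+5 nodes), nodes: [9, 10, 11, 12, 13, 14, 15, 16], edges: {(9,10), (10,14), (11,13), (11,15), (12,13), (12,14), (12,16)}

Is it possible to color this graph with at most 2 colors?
Yes, G is 2-colorable

A valid 2-coloring: color 1: [10, 11, 12]; color 2: [9, 13, 14, 15, 16].
(χ(G) = 2 ≤ 2.)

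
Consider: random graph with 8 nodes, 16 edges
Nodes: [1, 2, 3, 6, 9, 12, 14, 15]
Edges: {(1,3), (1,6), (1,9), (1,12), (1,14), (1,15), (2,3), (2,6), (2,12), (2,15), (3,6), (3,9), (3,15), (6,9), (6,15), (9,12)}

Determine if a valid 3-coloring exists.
The clique on vertices [1, 3, 6, 9] has size 4 > 3, so it alone needs 4 colors.

No, G is not 3-colorable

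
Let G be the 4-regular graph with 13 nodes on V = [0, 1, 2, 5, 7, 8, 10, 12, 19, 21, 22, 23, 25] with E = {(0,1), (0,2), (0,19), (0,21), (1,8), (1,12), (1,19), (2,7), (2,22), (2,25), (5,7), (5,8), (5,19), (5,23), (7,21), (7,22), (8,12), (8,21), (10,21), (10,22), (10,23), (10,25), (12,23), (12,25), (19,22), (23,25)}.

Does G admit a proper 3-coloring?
Yes, G is 3-colorable

A valid 3-coloring: color 1: [1, 5, 21, 22, 25]; color 2: [2, 8, 19, 23]; color 3: [0, 7, 10, 12].
(χ(G) = 3 ≤ 3.)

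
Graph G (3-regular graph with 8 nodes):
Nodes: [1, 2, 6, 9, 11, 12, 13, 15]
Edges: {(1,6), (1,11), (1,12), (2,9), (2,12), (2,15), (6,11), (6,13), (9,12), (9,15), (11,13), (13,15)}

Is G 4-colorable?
Yes, G is 4-colorable

A valid 4-coloring: color 1: [6, 12, 15]; color 2: [1, 2, 13]; color 3: [9, 11].
(χ(G) = 3 ≤ 4.)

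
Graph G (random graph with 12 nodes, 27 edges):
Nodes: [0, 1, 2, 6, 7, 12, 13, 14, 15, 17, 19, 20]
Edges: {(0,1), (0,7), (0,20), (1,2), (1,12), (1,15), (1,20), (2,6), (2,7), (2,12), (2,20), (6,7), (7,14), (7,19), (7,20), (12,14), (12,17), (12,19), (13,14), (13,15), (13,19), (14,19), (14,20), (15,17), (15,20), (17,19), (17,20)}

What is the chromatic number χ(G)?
χ(G) = 4

Clique number ω(G) = 3 (lower bound: χ ≥ ω).
Suppose a proper 3-coloring c exists. The clique [0, 1, 20] takes 3 distinct colors; by symmetry let c(0) = 1, c(1) = 2, c(20) = 3.
- Vertex 7: neighbors [0, 20] already have colors [1, 3] ⇒ c(7) = 2.
- Vertex 14: neighbors [7, 20] already have colors [2, 3] ⇒ c(14) = 1.
- Vertex 12: neighbors [14, 1] already have colors [1, 2] ⇒ c(12) = 3.
- Vertex 19: neighbors [14, 7, 12] already have colors [1, 2, 3] — all 3 colors blocked. Contradiction.
The forced assignments end in a contradiction, so G has no proper 3-coloring (χ ≥ 4).
The coloring below uses 4 colors, so χ(G) = 4.
A valid 4-coloring: color 1: [6, 19, 20]; color 2: [7, 12, 15]; color 3: [1, 14, 17]; color 4: [0, 2, 13].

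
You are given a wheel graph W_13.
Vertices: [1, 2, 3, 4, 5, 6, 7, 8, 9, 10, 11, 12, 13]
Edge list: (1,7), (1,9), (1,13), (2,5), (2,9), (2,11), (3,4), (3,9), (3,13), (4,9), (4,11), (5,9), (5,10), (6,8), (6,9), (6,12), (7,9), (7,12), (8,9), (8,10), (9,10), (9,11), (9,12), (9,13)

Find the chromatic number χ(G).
χ(G) = 3

Clique number ω(G) = 3 (lower bound: χ ≥ ω).
The clique on [1, 9, 13] has size 3, forcing χ ≥ 3, and the coloring below uses 3 colors, so χ(G) = 3.
A valid 3-coloring: color 1: [9]; color 2: [1, 3, 5, 8, 11, 12]; color 3: [2, 4, 6, 7, 10, 13].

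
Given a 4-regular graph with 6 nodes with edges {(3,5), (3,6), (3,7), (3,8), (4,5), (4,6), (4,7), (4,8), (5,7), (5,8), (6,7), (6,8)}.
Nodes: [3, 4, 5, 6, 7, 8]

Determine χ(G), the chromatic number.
χ(G) = 3

Clique number ω(G) = 3 (lower bound: χ ≥ ω).
The clique on [3, 5, 8] has size 3, forcing χ ≥ 3, and the coloring below uses 3 colors, so χ(G) = 3.
A valid 3-coloring: color 1: [3, 4]; color 2: [5, 6]; color 3: [7, 8].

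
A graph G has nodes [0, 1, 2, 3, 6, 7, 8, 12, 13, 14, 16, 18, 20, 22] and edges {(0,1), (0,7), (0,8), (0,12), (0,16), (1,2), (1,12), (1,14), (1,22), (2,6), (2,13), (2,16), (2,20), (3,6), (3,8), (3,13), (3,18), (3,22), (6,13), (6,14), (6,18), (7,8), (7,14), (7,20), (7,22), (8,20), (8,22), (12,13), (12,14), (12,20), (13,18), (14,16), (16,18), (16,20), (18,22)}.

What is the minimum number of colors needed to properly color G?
χ(G) = 4

Clique number ω(G) = 4 (lower bound: χ ≥ ω).
The clique on [3, 6, 13, 18] has size 4, forcing χ ≥ 4, and the coloring below uses 4 colors, so χ(G) = 4.
A valid 4-coloring: color 1: [1, 6, 8, 16]; color 2: [0, 13, 14, 20, 22]; color 3: [2, 3, 7, 12]; color 4: [18].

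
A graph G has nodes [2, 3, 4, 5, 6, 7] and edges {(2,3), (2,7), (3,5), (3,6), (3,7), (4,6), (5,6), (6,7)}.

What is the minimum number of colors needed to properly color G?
χ(G) = 3

Clique number ω(G) = 3 (lower bound: χ ≥ ω).
The clique on [2, 3, 7] has size 3, forcing χ ≥ 3, and the coloring below uses 3 colors, so χ(G) = 3.
A valid 3-coloring: color 1: [3, 4]; color 2: [2, 6]; color 3: [5, 7].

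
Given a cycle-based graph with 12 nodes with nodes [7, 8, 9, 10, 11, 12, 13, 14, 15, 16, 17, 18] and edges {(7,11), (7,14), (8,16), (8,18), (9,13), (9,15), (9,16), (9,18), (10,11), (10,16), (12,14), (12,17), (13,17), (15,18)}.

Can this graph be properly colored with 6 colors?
Yes, G is 6-colorable

A valid 6-coloring: color 1: [7, 8, 9, 10, 12]; color 2: [11, 13, 14, 16, 18]; color 3: [15, 17].
(χ(G) = 3 ≤ 6.)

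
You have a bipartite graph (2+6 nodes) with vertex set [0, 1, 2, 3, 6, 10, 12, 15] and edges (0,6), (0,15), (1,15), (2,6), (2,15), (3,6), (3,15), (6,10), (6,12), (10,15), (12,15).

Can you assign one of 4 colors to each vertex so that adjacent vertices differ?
Yes, G is 4-colorable

A valid 4-coloring: color 1: [6, 15]; color 2: [0, 1, 2, 3, 10, 12].
(χ(G) = 2 ≤ 4.)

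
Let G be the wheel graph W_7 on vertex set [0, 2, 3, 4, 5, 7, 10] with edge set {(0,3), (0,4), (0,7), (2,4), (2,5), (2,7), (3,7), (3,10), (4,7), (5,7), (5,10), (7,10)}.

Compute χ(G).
χ(G) = 3

Clique number ω(G) = 3 (lower bound: χ ≥ ω).
The clique on [0, 3, 7] has size 3, forcing χ ≥ 3, and the coloring below uses 3 colors, so χ(G) = 3.
A valid 3-coloring: color 1: [7]; color 2: [0, 2, 10]; color 3: [3, 4, 5].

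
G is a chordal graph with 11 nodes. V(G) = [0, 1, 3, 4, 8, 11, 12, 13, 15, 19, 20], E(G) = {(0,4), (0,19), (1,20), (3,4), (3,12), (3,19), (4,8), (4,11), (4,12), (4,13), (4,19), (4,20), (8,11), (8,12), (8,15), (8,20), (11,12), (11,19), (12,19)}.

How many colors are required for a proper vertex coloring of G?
Clique number ω(G) = 4 (lower bound: χ ≥ ω).
The clique on [3, 4, 12, 19] has size 4, forcing χ ≥ 4, and the coloring below uses 4 colors, so χ(G) = 4.
A valid 4-coloring: color 1: [1, 4, 15]; color 2: [0, 12, 13, 20]; color 3: [8, 19]; color 4: [3, 11].

χ(G) = 4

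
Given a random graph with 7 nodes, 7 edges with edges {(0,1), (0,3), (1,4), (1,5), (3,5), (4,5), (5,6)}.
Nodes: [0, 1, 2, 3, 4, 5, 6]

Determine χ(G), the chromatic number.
χ(G) = 3

Clique number ω(G) = 3 (lower bound: χ ≥ ω).
The clique on [1, 4, 5] has size 3, forcing χ ≥ 3, and the coloring below uses 3 colors, so χ(G) = 3.
A valid 3-coloring: color 1: [0, 2, 5]; color 2: [1, 3, 6]; color 3: [4].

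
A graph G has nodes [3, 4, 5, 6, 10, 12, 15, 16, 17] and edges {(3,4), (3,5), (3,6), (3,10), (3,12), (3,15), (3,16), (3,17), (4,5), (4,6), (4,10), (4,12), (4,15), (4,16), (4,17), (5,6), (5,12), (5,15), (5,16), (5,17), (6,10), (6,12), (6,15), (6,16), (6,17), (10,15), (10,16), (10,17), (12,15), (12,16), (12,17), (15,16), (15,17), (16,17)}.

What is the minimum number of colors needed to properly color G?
Clique number ω(G) = 8 (lower bound: χ ≥ ω).
The clique on [3, 4, 5, 6, 12, 15, 16, 17] has size 8, forcing χ ≥ 8, and the coloring below uses 8 colors, so χ(G) = 8.
A valid 8-coloring: color 1: [16]; color 2: [4]; color 3: [3]; color 4: [17]; color 5: [15]; color 6: [6]; color 7: [5, 10]; color 8: [12].

χ(G) = 8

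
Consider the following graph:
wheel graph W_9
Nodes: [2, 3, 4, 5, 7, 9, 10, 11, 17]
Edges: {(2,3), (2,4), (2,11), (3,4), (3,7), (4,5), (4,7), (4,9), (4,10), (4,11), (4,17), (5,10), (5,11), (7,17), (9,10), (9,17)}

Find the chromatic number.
χ(G) = 3

Clique number ω(G) = 3 (lower bound: χ ≥ ω).
The clique on [2, 3, 4] has size 3, forcing χ ≥ 3, and the coloring below uses 3 colors, so χ(G) = 3.
A valid 3-coloring: color 1: [4]; color 2: [3, 10, 11, 17]; color 3: [2, 5, 7, 9].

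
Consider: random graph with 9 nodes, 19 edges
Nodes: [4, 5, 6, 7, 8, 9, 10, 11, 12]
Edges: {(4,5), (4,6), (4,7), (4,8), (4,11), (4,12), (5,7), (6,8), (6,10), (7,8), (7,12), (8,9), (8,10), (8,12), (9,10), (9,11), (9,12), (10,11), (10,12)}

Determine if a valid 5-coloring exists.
Yes, G is 5-colorable

A valid 5-coloring: color 1: [5, 8, 11]; color 2: [4, 10]; color 3: [6, 12]; color 4: [7, 9].
(χ(G) = 4 ≤ 5.)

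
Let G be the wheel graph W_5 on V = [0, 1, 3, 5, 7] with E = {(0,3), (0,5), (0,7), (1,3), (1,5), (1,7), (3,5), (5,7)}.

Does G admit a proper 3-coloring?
Yes, G is 3-colorable

A valid 3-coloring: color 1: [5]; color 2: [0, 1]; color 3: [3, 7].
(χ(G) = 3 ≤ 3.)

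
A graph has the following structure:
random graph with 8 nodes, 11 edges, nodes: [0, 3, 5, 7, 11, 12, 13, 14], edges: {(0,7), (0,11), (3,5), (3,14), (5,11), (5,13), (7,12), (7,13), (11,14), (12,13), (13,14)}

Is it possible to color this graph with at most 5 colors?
Yes, G is 5-colorable

A valid 5-coloring: color 1: [3, 11, 13]; color 2: [5, 7, 14]; color 3: [0, 12].
(χ(G) = 3 ≤ 5.)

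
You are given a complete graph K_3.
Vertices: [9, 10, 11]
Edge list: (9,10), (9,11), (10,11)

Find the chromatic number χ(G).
χ(G) = 3

Clique number ω(G) = 3 (lower bound: χ ≥ ω).
The clique on [9, 10, 11] has size 3, forcing χ ≥ 3, and the coloring below uses 3 colors, so χ(G) = 3.
A valid 3-coloring: color 1: [9]; color 2: [10]; color 3: [11].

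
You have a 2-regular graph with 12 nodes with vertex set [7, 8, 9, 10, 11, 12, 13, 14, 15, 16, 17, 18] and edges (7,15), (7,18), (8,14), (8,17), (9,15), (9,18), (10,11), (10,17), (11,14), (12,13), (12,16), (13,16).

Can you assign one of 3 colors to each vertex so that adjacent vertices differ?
A valid 3-coloring: color 1: [7, 8, 9, 10, 13]; color 2: [11, 15, 16, 17, 18]; color 3: [12, 14].
(χ(G) = 3 ≤ 3.)

Yes, G is 3-colorable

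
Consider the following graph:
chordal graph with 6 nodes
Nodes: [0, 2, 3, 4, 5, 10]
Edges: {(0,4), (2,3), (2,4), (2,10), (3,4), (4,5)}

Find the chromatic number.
χ(G) = 3

Clique number ω(G) = 3 (lower bound: χ ≥ ω).
The clique on [2, 3, 4] has size 3, forcing χ ≥ 3, and the coloring below uses 3 colors, so χ(G) = 3.
A valid 3-coloring: color 1: [4, 10]; color 2: [0, 2, 5]; color 3: [3].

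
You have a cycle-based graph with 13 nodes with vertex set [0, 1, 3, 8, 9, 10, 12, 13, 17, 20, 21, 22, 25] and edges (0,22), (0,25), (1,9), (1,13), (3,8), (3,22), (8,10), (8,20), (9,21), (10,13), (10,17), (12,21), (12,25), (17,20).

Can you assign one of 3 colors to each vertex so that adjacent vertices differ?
Yes, G is 3-colorable

A valid 3-coloring: color 1: [1, 8, 17, 21, 22, 25]; color 2: [0, 3, 9, 10, 12, 20]; color 3: [13].
(χ(G) = 3 ≤ 3.)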